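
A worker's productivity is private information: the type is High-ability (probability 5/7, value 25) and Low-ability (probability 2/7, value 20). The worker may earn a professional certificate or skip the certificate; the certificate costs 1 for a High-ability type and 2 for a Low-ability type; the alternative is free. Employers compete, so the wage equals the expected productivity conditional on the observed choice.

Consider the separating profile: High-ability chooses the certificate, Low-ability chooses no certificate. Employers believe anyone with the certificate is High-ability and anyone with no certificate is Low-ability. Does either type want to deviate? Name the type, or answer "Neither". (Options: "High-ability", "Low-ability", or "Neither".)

The certificate pays 25; no certificate pays 20.
High-ability: assigned the certificate, nets 25 − 1 = 24; deviating to no certificate nets 20.
Low-ability: assigned no certificate, nets 20; deviating to the certificate nets 25 − 2 = 23.
The Low-ability type gains 3 by deviating.

Low-ability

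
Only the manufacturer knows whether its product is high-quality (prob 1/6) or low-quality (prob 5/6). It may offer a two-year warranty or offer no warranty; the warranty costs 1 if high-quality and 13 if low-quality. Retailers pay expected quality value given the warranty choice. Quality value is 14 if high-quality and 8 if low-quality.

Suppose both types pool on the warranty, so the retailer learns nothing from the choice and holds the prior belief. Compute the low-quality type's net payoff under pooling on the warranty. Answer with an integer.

Pooled price = 1/6·14 + 5/6·8 = 9.
low-quality pays cost 13 for the warranty, so net payoff = 9 − 13 = -4.

-4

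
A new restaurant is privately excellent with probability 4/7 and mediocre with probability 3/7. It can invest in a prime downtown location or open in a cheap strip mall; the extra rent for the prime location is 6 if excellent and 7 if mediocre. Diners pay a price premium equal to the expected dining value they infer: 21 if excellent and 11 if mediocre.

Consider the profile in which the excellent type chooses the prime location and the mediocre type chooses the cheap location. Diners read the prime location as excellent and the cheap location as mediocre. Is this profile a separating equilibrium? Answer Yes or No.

No

Under these beliefs, the prime location earns price premium 21 and the cheap location earns price premium 11.
excellent: the prime location nets 21 − 6 = 15; the cheap location nets 11. excellent prefers the prime location.
mediocre: the prime location nets 21 − 7 = 14; the cheap location nets 11. mediocre would deviate to the prime location.
mediocre has a profitable deviation, so the profile is not an equilibrium.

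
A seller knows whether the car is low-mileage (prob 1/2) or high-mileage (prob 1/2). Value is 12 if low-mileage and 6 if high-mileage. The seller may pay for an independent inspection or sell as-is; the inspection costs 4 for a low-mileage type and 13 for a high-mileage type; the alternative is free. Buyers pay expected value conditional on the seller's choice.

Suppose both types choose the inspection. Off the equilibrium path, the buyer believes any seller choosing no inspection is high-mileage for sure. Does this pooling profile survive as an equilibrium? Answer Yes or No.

On path, the buyer holds the prior and pays 1/2·12 + 1/2·6 = 9. Off path (no inspection), believing high-mileage, it pays 6.
low-mileage: the inspection nets 9 − 4 = 5; no inspection nets 6. low-mileage would deviate.
high-mileage: the inspection nets 9 − 13 = -4; no inspection nets 6. high-mileage would deviate.
A type deviates, so pooling fails.

No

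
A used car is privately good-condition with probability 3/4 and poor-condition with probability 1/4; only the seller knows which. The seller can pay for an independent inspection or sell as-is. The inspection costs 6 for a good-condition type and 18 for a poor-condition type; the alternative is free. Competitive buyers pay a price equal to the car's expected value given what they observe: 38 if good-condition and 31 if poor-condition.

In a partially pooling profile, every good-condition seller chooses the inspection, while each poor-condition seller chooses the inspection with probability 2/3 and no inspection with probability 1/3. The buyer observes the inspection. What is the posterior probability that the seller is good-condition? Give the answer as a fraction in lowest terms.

9/11

P(the inspection) = (3/4)·1 + (1/4)·(2/3) = 11/12.
By Bayes' rule, P(good-condition | the inspection) = (3/4) / (11/12) = 9/11.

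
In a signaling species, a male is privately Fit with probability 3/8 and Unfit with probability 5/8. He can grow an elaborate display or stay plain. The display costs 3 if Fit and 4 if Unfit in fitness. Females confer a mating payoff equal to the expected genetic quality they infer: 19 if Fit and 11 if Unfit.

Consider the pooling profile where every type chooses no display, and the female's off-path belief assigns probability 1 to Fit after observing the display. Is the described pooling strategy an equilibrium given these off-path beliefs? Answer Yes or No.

No

On path, the female holds the prior and pays 3/8·19 + 5/8·11 = 14. Off path (the display), believing Fit, it pays 19.
Fit: no display nets 14; the display nets 19 − 3 = 16. Fit would deviate.
Unfit: no display nets 14; the display nets 19 − 4 = 15. Unfit would deviate.
A type deviates, so pooling fails.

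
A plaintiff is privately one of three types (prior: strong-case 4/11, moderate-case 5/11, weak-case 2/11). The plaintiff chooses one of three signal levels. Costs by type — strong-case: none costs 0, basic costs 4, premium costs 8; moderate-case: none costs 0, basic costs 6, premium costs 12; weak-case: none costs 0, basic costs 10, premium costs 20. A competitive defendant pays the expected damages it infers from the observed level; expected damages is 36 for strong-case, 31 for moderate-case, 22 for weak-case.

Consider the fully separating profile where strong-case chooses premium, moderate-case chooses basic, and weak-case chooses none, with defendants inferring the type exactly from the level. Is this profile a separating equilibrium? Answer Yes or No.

Separating settlements: premium → 36, basic → 31, none → 22.
strong-case (assigned premium): none: 22 − 0 = 22; basic: 31 − 4 = 27; premium: 36 − 8 = 28. strong-case stays.
moderate-case (assigned basic): none: 22 − 0 = 22; basic: 31 − 6 = 25; premium: 36 − 12 = 24. moderate-case stays.
weak-case (assigned none): none: 22 − 0 = 22; basic: 31 − 10 = 21; premium: 36 − 20 = 16. weak-case stays.
Every type prefers its assigned level; separation holds.

Yes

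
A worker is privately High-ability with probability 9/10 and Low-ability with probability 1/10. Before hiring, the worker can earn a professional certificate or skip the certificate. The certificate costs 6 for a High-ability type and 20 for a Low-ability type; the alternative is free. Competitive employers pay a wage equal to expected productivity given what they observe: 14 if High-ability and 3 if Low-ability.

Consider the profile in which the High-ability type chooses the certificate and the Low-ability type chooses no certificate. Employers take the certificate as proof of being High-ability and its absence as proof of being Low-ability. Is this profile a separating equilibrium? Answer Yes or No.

Under these beliefs, the certificate earns wage 14 and no certificate earns wage 3.
High-ability: the certificate nets 14 − 6 = 8; no certificate nets 3. High-ability prefers the certificate.
Low-ability: the certificate nets 14 − 20 = -6; no certificate nets 3. Low-ability prefers no certificate.
Neither type deviates, so the separating profile is an equilibrium.

Yes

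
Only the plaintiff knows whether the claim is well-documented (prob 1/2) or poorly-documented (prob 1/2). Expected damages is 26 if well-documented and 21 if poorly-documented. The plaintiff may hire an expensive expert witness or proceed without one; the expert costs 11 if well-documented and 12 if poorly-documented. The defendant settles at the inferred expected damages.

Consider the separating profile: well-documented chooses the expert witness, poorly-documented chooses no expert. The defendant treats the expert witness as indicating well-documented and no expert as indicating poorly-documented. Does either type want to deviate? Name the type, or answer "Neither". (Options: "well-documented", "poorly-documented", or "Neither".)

well-documented

The expert witness pays 26; no expert pays 21.
well-documented: assigned the expert witness, nets 26 − 11 = 15; deviating to no expert nets 21.
poorly-documented: assigned no expert, nets 21; deviating to the expert witness nets 26 − 12 = 14.
The well-documented type gains 6 by deviating.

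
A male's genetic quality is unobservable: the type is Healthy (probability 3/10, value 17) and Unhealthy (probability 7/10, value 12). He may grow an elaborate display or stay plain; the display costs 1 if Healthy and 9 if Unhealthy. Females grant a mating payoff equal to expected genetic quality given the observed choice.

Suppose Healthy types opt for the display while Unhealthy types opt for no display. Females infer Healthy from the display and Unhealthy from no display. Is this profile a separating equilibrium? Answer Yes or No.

Yes

Under these beliefs, the display earns mating payoff 17 and no display earns mating payoff 12.
Healthy: the display nets 17 − 1 = 16; no display nets 12. Healthy prefers the display.
Unhealthy: the display nets 17 − 9 = 8; no display nets 12. Unhealthy prefers no display.
Neither type deviates, so the separating profile is an equilibrium.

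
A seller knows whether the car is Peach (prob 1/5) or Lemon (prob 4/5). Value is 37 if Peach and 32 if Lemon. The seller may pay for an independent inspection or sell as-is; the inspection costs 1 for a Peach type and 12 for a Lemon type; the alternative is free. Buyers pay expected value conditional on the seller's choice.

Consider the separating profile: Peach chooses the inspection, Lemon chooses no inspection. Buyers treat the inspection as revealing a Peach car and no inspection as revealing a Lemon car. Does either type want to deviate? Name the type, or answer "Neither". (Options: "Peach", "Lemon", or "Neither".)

Neither

The inspection pays 37; no inspection pays 32.
Peach: assigned the inspection, nets 37 − 1 = 36; deviating to no inspection nets 32.
Lemon: assigned no inspection, nets 32; deviating to the inspection nets 37 − 12 = 25.
Both types strictly prefer their assigned action; no profitable deviation.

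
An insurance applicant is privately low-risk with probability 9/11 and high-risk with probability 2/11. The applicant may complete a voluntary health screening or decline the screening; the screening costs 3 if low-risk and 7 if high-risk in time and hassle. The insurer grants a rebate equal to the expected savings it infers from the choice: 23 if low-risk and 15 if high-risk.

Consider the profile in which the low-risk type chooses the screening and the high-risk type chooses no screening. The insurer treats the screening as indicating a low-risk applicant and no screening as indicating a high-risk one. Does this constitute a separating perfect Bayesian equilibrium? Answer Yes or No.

No

Under these beliefs, the screening earns rebate 23 and no screening earns rebate 15.
low-risk: the screening nets 23 − 3 = 20; no screening nets 15. low-risk prefers the screening.
high-risk: the screening nets 23 − 7 = 16; no screening nets 15. high-risk would deviate to the screening.
high-risk has a profitable deviation, so the profile is not an equilibrium.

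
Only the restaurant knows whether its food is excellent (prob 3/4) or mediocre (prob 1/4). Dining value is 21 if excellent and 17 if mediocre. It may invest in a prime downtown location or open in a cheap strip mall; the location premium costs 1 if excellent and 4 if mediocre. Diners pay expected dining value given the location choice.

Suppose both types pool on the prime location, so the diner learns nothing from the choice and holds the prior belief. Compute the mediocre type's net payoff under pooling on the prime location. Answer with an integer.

Pooled price premium = 3/4·21 + 1/4·17 = 20.
mediocre pays cost 4 for the prime location, so net payoff = 20 − 4 = 16.

16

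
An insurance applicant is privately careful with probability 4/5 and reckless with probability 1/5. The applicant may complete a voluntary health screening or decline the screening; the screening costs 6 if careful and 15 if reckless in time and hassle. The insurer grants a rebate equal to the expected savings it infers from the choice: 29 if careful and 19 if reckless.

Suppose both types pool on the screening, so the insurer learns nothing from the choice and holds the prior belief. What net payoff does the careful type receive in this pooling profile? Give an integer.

21

Pooled rebate = 4/5·29 + 1/5·19 = 27.
careful pays cost 6 for the screening, so net payoff = 27 − 6 = 21.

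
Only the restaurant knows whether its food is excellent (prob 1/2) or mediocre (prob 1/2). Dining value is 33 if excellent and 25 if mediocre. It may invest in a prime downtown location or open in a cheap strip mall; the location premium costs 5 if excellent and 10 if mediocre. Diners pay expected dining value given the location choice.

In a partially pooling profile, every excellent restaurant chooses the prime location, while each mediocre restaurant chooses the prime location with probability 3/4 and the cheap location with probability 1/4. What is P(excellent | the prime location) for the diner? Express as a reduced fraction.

4/7

P(the prime location) = (1/2)·1 + (1/2)·(3/4) = 7/8.
By Bayes' rule, P(excellent | the prime location) = (1/2) / (7/8) = 4/7.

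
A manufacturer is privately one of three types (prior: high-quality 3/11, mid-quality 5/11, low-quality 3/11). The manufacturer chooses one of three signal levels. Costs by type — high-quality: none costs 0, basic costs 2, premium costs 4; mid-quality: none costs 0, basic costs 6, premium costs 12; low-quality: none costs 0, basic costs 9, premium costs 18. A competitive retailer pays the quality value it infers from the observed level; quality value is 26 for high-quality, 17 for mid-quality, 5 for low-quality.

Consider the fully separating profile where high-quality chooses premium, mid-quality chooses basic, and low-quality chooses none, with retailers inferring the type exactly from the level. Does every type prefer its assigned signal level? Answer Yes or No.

No

Separating prices: premium → 26, basic → 17, none → 5.
high-quality (assigned premium): none: 5 − 0 = 5; basic: 17 − 2 = 15; premium: 26 − 4 = 22. high-quality stays.
mid-quality (assigned basic): none: 5 − 0 = 5; basic: 17 − 6 = 11; premium: 26 − 12 = 14. mid-quality prefers premium.
low-quality (assigned none): none: 5 − 0 = 5; basic: 17 − 9 = 8; premium: 26 − 18 = 8. low-quality prefers basic.
At least one type deviates; the separating profile fails.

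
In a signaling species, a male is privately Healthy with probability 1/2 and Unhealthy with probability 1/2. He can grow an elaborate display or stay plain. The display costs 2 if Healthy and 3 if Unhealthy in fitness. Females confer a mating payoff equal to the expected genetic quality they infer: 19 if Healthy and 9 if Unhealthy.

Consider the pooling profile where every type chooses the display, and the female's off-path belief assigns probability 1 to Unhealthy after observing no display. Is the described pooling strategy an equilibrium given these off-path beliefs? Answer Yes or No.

On path, the female holds the prior and pays 1/2·19 + 1/2·9 = 14. Off path (no display), believing Unhealthy, it pays 9.
Healthy: the display nets 14 − 2 = 12; no display nets 9. Healthy stays.
Unhealthy: the display nets 14 − 3 = 11; no display nets 9. Unhealthy stays.
No type deviates, so pooling is sustained.

Yes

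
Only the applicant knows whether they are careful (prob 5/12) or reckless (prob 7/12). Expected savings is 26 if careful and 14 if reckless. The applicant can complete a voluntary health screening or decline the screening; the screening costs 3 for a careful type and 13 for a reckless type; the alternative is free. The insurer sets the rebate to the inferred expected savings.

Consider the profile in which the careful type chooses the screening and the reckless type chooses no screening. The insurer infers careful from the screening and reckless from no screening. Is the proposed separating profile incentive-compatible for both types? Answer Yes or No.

Under these beliefs, the screening earns rebate 26 and no screening earns rebate 14.
careful: the screening nets 26 − 3 = 23; no screening nets 14. careful prefers the screening.
reckless: the screening nets 26 − 13 = 13; no screening nets 14. reckless prefers no screening.
Neither type deviates, so the separating profile is an equilibrium.

Yes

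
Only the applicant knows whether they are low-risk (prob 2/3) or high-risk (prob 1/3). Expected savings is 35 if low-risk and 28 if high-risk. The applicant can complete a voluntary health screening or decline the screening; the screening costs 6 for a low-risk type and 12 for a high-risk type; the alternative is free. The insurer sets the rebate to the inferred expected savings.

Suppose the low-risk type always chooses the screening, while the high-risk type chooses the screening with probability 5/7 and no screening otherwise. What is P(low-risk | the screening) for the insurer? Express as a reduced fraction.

14/19

P(the screening) = (2/3)·1 + (1/3)·(5/7) = 19/21.
By Bayes' rule, P(low-risk | the screening) = (2/3) / (19/21) = 14/19.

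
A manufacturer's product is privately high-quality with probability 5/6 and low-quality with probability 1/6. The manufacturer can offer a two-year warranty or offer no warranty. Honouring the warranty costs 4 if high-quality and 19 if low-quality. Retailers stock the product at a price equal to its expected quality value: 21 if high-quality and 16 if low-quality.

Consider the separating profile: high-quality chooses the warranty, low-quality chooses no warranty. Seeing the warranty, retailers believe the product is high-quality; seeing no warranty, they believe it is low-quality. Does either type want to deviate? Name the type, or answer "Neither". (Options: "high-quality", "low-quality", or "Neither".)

Neither

The warranty pays 21; no warranty pays 16.
high-quality: assigned the warranty, nets 21 − 4 = 17; deviating to no warranty nets 16.
low-quality: assigned no warranty, nets 16; deviating to the warranty nets 21 − 19 = 2.
Both types strictly prefer their assigned action; no profitable deviation.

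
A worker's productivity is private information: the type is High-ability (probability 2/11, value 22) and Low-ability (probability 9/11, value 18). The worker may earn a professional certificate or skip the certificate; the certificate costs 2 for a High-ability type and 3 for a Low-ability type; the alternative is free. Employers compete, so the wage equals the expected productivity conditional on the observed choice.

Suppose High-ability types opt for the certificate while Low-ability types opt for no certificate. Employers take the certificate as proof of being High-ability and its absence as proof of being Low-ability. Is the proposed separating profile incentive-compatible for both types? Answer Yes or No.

No

Under these beliefs, the certificate earns wage 22 and no certificate earns wage 18.
High-ability: the certificate nets 22 − 2 = 20; no certificate nets 18. High-ability prefers the certificate.
Low-ability: the certificate nets 22 − 3 = 19; no certificate nets 18. Low-ability would deviate to the certificate.
Low-ability has a profitable deviation, so the profile is not an equilibrium.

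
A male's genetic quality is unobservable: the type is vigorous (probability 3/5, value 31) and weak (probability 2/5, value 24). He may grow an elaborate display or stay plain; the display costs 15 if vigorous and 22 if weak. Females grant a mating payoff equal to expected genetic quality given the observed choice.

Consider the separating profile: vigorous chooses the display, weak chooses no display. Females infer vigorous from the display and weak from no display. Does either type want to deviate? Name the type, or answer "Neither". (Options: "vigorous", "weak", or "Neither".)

vigorous

The display pays 31; no display pays 24.
vigorous: assigned the display, nets 31 − 15 = 16; deviating to no display nets 24.
weak: assigned no display, nets 24; deviating to the display nets 31 − 22 = 9.
The vigorous type gains 8 by deviating.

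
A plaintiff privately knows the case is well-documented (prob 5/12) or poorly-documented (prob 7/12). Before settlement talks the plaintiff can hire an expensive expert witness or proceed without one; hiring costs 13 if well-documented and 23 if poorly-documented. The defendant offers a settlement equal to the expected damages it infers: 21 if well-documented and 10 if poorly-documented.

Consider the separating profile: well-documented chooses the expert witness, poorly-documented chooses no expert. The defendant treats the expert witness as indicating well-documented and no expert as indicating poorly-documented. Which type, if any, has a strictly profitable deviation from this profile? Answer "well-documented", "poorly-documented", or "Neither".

well-documented

The expert witness pays 21; no expert pays 10.
well-documented: assigned the expert witness, nets 21 − 13 = 8; deviating to no expert nets 10.
poorly-documented: assigned no expert, nets 10; deviating to the expert witness nets 21 − 23 = -2.
The well-documented type gains 2 by deviating.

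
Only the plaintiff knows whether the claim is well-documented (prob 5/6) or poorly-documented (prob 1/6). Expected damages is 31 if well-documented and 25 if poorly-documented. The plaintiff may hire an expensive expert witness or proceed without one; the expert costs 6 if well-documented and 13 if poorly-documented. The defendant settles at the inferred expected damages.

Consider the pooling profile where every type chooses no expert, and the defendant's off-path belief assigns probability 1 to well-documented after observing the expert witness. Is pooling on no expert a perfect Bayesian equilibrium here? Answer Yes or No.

Yes

On path, the defendant holds the prior and pays 5/6·31 + 1/6·25 = 30. Off path (the expert witness), believing well-documented, it pays 31.
well-documented: no expert nets 30; the expert witness nets 31 − 6 = 25. well-documented stays.
poorly-documented: no expert nets 30; the expert witness nets 31 − 13 = 18. poorly-documented stays.
No type deviates, so pooling is sustained.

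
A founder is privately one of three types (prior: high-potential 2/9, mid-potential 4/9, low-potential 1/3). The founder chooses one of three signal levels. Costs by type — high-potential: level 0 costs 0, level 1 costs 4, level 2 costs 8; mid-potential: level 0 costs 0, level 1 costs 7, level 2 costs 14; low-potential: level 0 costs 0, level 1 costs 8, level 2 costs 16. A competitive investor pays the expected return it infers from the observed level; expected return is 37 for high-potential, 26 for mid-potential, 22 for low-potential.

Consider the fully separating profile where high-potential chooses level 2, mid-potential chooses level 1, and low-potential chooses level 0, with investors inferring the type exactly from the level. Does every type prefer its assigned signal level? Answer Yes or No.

Separating valuations: level 2 → 37, level 1 → 26, level 0 → 22.
high-potential (assigned level 2): level 0: 22 − 0 = 22; level 1: 26 − 4 = 22; level 2: 37 − 8 = 29. high-potential stays.
mid-potential (assigned level 1): level 0: 22 − 0 = 22; level 1: 26 − 7 = 19; level 2: 37 − 14 = 23. mid-potential prefers level 2.
low-potential (assigned level 0): level 0: 22 − 0 = 22; level 1: 26 − 8 = 18; level 2: 37 − 16 = 21. low-potential stays.
At least one type deviates; the separating profile fails.

No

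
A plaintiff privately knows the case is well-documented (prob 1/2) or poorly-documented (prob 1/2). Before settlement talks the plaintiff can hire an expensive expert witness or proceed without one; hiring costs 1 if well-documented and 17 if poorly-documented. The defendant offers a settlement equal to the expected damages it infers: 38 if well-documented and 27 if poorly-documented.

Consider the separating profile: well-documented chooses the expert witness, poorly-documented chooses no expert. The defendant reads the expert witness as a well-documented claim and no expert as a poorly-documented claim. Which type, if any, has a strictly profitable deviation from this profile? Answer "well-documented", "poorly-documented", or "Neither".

Neither

The expert witness pays 38; no expert pays 27.
well-documented: assigned the expert witness, nets 38 − 1 = 37; deviating to no expert nets 27.
poorly-documented: assigned no expert, nets 27; deviating to the expert witness nets 38 − 17 = 21.
Both types strictly prefer their assigned action; no profitable deviation.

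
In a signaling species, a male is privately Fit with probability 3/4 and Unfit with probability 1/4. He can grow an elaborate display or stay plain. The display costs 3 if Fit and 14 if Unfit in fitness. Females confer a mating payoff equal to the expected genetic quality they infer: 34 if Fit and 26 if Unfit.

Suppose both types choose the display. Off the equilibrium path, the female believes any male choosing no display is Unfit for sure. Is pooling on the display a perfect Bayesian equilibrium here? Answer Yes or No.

On path, the female holds the prior and pays 3/4·34 + 1/4·26 = 32. Off path (no display), believing Unfit, it pays 26.
Fit: the display nets 32 − 3 = 29; no display nets 26. Fit stays.
Unfit: the display nets 32 − 14 = 18; no display nets 26. Unfit would deviate.
A type deviates, so pooling fails.

No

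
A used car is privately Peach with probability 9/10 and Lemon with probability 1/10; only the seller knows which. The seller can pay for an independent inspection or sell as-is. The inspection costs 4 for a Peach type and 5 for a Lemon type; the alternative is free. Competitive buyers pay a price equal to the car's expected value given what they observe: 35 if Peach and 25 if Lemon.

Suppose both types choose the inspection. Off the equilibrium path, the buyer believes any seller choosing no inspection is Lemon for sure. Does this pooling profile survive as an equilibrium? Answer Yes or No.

On path, the buyer holds the prior and pays 9/10·35 + 1/10·25 = 34. Off path (no inspection), believing Lemon, it pays 25.
Peach: the inspection nets 34 − 4 = 30; no inspection nets 25. Peach stays.
Lemon: the inspection nets 34 − 5 = 29; no inspection nets 25. Lemon stays.
No type deviates, so pooling is sustained.

Yes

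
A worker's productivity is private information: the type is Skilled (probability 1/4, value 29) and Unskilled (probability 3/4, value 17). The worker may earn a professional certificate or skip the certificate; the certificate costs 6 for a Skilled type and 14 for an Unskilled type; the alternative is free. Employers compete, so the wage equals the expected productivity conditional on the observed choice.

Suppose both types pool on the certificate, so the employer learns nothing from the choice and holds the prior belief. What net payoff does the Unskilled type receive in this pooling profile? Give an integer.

6

Pooled wage = 1/4·29 + 3/4·17 = 20.
Unskilled pays cost 14 for the certificate, so net payoff = 20 − 14 = 6.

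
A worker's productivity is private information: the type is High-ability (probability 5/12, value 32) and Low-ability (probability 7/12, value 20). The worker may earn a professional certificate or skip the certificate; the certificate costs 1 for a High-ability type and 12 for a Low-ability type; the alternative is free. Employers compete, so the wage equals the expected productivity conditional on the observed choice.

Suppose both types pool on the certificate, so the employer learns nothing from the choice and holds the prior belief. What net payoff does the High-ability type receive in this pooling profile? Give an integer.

24

Pooled wage = 5/12·32 + 7/12·20 = 25.
High-ability pays cost 1 for the certificate, so net payoff = 25 − 1 = 24.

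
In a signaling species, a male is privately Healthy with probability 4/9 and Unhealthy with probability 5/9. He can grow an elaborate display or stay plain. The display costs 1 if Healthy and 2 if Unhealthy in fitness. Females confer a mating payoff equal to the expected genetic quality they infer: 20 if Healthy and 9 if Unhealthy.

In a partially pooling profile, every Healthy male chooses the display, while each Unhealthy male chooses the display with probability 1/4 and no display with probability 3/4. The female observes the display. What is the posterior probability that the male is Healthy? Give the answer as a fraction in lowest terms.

P(the display) = (4/9)·1 + (5/9)·(1/4) = 7/12.
By Bayes' rule, P(Healthy | the display) = (4/9) / (7/12) = 16/21.

16/21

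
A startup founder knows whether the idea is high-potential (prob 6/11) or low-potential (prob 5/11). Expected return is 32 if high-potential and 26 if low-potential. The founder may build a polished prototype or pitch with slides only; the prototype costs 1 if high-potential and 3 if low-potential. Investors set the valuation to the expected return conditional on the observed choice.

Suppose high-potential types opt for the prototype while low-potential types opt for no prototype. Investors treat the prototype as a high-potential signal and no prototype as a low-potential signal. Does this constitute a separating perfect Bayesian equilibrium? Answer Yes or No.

No

Under these beliefs, the prototype earns valuation 32 and no prototype earns valuation 26.
high-potential: the prototype nets 32 − 1 = 31; no prototype nets 26. high-potential prefers the prototype.
low-potential: the prototype nets 32 − 3 = 29; no prototype nets 26. low-potential would deviate to the prototype.
low-potential has a profitable deviation, so the profile is not an equilibrium.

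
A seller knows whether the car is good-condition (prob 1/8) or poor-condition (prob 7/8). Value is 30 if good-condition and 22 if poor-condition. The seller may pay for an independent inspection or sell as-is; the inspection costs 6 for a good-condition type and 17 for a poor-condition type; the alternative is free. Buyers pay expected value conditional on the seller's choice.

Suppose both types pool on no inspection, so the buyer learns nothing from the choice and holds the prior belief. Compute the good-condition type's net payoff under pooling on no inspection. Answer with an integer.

23

Pooled price = 1/8·30 + 7/8·22 = 23.
good-condition pays no cost for no inspection, so net payoff = 23.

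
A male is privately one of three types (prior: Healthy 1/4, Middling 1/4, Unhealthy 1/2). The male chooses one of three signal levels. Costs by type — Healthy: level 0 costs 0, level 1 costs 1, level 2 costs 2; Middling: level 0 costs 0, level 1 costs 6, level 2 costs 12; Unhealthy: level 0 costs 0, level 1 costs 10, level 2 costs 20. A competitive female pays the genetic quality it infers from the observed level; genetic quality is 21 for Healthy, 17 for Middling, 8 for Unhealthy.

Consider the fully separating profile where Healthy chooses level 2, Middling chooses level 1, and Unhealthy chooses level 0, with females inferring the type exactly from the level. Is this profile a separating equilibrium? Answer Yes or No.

Yes

Separating mating payoffs: level 2 → 21, level 1 → 17, level 0 → 8.
Healthy (assigned level 2): level 0: 8 − 0 = 8; level 1: 17 − 1 = 16; level 2: 21 − 2 = 19. Healthy stays.
Middling (assigned level 1): level 0: 8 − 0 = 8; level 1: 17 − 6 = 11; level 2: 21 − 12 = 9. Middling stays.
Unhealthy (assigned level 0): level 0: 8 − 0 = 8; level 1: 17 − 10 = 7; level 2: 21 − 20 = 1. Unhealthy stays.
Every type prefers its assigned level; separation holds.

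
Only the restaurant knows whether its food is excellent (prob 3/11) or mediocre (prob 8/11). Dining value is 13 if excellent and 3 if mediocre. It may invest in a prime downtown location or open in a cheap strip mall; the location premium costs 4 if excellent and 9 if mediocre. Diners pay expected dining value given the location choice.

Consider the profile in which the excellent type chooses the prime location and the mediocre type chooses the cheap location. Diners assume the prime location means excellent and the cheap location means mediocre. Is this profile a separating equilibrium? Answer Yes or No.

No

Under these beliefs, the prime location earns price premium 13 and the cheap location earns price premium 3.
excellent: the prime location nets 13 − 4 = 9; the cheap location nets 3. excellent prefers the prime location.
mediocre: the prime location nets 13 − 9 = 4; the cheap location nets 3. mediocre would deviate to the prime location.
mediocre has a profitable deviation, so the profile is not an equilibrium.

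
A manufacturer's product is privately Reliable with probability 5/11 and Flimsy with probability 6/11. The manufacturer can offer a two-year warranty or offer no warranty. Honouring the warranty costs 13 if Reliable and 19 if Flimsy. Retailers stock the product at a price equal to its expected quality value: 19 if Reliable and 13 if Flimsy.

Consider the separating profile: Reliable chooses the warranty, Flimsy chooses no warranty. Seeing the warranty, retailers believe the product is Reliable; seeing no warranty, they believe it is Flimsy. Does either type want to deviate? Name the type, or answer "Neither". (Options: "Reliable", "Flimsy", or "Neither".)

Reliable

The warranty pays 19; no warranty pays 13.
Reliable: assigned the warranty, nets 19 − 13 = 6; deviating to no warranty nets 13.
Flimsy: assigned no warranty, nets 13; deviating to the warranty nets 19 − 19 = 0.
The Reliable type gains 7 by deviating.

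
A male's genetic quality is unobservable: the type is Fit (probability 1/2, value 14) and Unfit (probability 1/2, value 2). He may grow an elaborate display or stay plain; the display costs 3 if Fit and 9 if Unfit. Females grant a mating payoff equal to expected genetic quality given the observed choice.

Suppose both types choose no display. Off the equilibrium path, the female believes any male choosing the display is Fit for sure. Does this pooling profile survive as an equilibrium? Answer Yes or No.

No

On path, the female holds the prior and pays 1/2·14 + 1/2·2 = 8. Off path (the display), believing Fit, it pays 14.
Fit: no display nets 8; the display nets 14 − 3 = 11. Fit would deviate.
Unfit: no display nets 8; the display nets 14 − 9 = 5. Unfit stays.
A type deviates, so pooling fails.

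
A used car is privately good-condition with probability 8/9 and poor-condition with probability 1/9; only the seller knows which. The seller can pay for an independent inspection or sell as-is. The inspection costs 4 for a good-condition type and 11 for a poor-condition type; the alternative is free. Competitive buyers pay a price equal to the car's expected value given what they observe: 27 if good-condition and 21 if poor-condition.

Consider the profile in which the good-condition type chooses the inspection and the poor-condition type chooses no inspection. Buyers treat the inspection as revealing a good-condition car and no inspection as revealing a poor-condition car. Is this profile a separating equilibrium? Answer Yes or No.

Under these beliefs, the inspection earns price 27 and no inspection earns price 21.
good-condition: the inspection nets 27 − 4 = 23; no inspection nets 21. good-condition prefers the inspection.
poor-condition: the inspection nets 27 − 11 = 16; no inspection nets 21. poor-condition prefers no inspection.
Neither type deviates, so the separating profile is an equilibrium.

Yes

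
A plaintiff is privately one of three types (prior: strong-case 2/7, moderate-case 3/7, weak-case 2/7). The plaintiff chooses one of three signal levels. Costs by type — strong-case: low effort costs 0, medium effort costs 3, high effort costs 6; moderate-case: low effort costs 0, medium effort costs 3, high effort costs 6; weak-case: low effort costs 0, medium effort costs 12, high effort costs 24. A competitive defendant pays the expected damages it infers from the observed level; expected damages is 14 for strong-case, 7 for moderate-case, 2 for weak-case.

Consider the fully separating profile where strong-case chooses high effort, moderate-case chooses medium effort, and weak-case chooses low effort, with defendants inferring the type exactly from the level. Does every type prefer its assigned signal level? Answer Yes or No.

Separating settlements: high effort → 14, medium effort → 7, low effort → 2.
strong-case (assigned high effort): low effort: 2 − 0 = 2; medium effort: 7 − 3 = 4; high effort: 14 − 6 = 8. strong-case stays.
moderate-case (assigned medium effort): low effort: 2 − 0 = 2; medium effort: 7 − 3 = 4; high effort: 14 − 6 = 8. moderate-case prefers high effort.
weak-case (assigned low effort): low effort: 2 − 0 = 2; medium effort: 7 − 12 = -5; high effort: 14 − 24 = -10. weak-case stays.
At least one type deviates; the separating profile fails.

No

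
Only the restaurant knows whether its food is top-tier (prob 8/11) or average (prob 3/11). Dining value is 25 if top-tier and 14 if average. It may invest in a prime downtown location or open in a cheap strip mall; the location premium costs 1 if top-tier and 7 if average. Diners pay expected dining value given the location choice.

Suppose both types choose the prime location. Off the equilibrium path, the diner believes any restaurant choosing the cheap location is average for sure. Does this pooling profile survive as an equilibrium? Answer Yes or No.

Yes

On path, the diner holds the prior and pays 8/11·25 + 3/11·14 = 22. Off path (the cheap location), believing average, it pays 14.
top-tier: the prime location nets 22 − 1 = 21; the cheap location nets 14. top-tier stays.
average: the prime location nets 22 − 7 = 15; the cheap location nets 14. average stays.
No type deviates, so pooling is sustained.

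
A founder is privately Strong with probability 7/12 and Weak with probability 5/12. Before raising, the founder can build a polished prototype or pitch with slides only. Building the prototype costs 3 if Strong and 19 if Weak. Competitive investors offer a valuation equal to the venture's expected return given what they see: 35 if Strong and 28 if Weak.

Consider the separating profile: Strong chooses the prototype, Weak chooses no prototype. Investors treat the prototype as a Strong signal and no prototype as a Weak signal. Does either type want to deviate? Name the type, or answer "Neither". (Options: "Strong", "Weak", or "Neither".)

The prototype pays 35; no prototype pays 28.
Strong: assigned the prototype, nets 35 − 3 = 32; deviating to no prototype nets 28.
Weak: assigned no prototype, nets 28; deviating to the prototype nets 35 − 19 = 16.
Both types strictly prefer their assigned action; no profitable deviation.

Neither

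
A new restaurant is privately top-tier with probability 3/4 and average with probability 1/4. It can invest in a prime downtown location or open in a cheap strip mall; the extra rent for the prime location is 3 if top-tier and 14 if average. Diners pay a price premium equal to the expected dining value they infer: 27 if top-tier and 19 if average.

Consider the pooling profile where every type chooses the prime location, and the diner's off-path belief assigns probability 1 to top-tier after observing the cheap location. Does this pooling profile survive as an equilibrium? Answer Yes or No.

On path, the diner holds the prior and pays 3/4·27 + 1/4·19 = 25. Off path (the cheap location), believing top-tier, it pays 27.
top-tier: the prime location nets 25 − 3 = 22; the cheap location nets 27. top-tier would deviate.
average: the prime location nets 25 − 14 = 11; the cheap location nets 27. average would deviate.
A type deviates, so pooling fails.

No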